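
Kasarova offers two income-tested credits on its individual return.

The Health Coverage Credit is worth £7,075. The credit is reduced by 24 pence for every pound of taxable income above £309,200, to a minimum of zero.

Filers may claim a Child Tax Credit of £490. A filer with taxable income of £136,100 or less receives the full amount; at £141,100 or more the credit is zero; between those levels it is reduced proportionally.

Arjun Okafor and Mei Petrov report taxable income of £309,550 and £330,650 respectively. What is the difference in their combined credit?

£5,064

Arjun (£309,550): Health Coverage Credit: 24% of the £350 excess over £309,200 is £84; credit = £7,075 − £84 = £6,991. Child Tax Credit: £309,550 is at or above £141,100, so the credit is £0. total £6,991 + £0 = £6,991
Mei (£330,650): Health Coverage Credit: 24% of the £21,450 excess over £309,200 is £5,148; credit = £7,075 − £5,148 = £1,927. Child Tax Credit: £330,650 is at or above £141,100, so the credit is £0. total £1,927 + £0 = £1,927
Difference: |£6,991 − £1,927| = £5,064.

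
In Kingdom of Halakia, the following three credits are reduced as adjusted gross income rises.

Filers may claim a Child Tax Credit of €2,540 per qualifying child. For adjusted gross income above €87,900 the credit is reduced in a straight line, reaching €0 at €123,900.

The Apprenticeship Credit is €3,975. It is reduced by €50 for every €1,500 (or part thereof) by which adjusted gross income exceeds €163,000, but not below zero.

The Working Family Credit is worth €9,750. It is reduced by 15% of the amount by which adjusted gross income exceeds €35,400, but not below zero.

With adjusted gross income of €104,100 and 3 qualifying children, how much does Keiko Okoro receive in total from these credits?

€8,166

Child Tax Credit: base = 3 × €2,540 = €7,620. €104,100 is €16,200 into a €36,000 phase-out range, leaving 19,800/36,000 of the credit: €7,620 × 19,800/36,000 = €4,191.
Apprenticeship Credit: €104,100 is at or below the €163,000 threshold, so the full €3,975 applies.
Working Family Credit: 15% of the €68,700 excess over €35,400 is €10,305 ≥ base, so the credit is €0.
Total: €4,191 + €3,975 + €0 = €8,166.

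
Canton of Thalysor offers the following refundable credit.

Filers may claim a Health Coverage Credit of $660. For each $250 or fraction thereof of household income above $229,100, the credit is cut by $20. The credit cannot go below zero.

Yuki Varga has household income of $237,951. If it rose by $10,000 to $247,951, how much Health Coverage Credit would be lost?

At $237,951 — income exceeds $229,100 by $8,851 → 36 increments × $20 = $720 ≥ base, so the credit is $0.
At $247,951 — income exceeds $229,100 by $18,851 → 76 increments × $20 = $1,520 ≥ base, so the credit is $0.
Lost: $0 − $0 = $0.

$0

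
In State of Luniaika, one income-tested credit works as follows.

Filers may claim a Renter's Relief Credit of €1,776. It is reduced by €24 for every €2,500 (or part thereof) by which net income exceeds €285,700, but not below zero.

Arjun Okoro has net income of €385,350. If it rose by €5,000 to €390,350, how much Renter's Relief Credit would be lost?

€48

At €385,350 — income exceeds €285,700 by €99,650, which is 40 full-or-partial €2,500 increments; reduction = 40 × €24 = €960, leaving €816.
At €390,350 — income exceeds €285,700 by €104,650, which is 42 full-or-partial €2,500 increments; reduction = 42 × €24 = €1,008, leaving €768.
Lost: €816 − €768 = €48.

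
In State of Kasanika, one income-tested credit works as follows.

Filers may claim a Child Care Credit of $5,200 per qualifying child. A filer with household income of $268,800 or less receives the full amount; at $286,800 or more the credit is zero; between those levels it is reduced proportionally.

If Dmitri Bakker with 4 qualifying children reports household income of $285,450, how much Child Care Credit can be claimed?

$1,560

Child Care Credit: base = 4 × $5,200 = $20,800. $285,450 is $16,650 into a $18,000 phase-out range, leaving 1,350/18,000 of the credit: $20,800 × 1,350/18,000 = $1,560.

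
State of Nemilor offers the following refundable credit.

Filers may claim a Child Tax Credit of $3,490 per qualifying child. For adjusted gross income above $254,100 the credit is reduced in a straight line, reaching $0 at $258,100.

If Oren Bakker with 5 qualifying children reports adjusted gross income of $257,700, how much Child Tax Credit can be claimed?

$1,745

Child Tax Credit: base = 5 × $3,490 = $17,450. $257,700 is $3,600 into a $4,000 phase-out range, leaving 400/4,000 of the credit: $17,450 × 400/4,000 = $1,745.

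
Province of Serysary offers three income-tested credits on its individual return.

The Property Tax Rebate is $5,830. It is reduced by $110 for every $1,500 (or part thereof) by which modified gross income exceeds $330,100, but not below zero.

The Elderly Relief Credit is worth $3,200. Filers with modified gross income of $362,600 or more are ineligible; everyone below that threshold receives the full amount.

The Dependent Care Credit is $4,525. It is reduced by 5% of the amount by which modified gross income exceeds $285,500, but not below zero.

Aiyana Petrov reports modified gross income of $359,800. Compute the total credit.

Property Tax Rebate: income exceeds $330,100 by $29,700, which is 20 full-or-partial $1,500 increments; reduction = 20 × $110 = $2,200, leaving $3,630.
Elderly Relief Credit: $359,800 is below the $362,600 cutoff, so the full $3,200 applies.
Dependent Care Credit: 5% of the $74,300 excess over $285,500 is $3,715; credit = $4,525 − $3,715 = $810.
Total: $3,630 + $3,200 + $810 = $7,640.

$7,640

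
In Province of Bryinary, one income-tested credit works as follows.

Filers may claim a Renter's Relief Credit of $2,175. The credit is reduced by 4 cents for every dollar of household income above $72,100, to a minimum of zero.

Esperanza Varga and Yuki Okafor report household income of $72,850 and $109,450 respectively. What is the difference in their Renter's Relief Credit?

$1,464

Esperanza ($72,850): Renter's Relief Credit: 4% of the $750 excess over $72,100 is $30; credit = $2,175 − $30 = $2,145.
Yuki ($109,450): Renter's Relief Credit: 4% of the $37,350 excess over $72,100 is $1,494; credit = $2,175 − $1,494 = $681.
Difference: |$2,145 − $681| = $1,464.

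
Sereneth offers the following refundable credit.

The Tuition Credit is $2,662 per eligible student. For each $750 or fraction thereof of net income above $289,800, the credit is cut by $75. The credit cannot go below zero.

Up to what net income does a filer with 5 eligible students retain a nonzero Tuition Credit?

Full credit = 5 × $2,662 = $13,310.
After 177 increments the reduction is 177 × $75 = $13,275, leaving $35; one more increment wipes it out. Increment 177 ends at excess 177 × $750 = $132,750, so the highest qualifying income is $289,800 + $132,750 = $422,550.

$422,550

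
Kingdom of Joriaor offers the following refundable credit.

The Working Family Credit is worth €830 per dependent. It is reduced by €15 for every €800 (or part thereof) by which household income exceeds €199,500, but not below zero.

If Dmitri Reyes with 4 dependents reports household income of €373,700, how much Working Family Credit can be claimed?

Working Family Credit: base = 4 × €830 = €3,320. income exceeds €199,500 by €174,200, which is 218 full-or-partial €800 increments; reduction = 218 × €15 = €3,270, leaving €50.

€50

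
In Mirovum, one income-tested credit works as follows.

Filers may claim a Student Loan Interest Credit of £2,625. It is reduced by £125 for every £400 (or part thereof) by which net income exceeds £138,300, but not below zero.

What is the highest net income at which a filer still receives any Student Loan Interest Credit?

£146,300

After 20 increments the reduction is 20 × £125 = £2,500, leaving £125; one more increment wipes it out. Increment 20 ends at excess 20 × £400 = £8,000, so the highest qualifying income is £138,300 + £8,000 = £146,300.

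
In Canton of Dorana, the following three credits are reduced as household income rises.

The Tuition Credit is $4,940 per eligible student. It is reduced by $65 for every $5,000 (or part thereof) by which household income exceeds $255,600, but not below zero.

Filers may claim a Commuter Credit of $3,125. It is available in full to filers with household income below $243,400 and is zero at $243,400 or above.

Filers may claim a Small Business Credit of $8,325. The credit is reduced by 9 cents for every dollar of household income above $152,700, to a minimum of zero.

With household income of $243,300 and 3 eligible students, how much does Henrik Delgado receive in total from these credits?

Tuition Credit: base = 3 × $4,940 = $14,820. $243,300 is at or below the $255,600 threshold, so the full $14,820 applies.
Commuter Credit: $243,300 is below the $243,400 cutoff, so the full $3,125 applies.
Small Business Credit: 9% of the $90,600 excess over $152,700 is $8,154; credit = $8,325 − $8,154 = $171.
Total: $14,820 + $3,125 + $171 = $18,116.

$18,116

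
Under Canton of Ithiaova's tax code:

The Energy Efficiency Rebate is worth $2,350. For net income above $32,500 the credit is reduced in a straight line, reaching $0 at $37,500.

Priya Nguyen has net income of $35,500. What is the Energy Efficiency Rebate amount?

$940

Energy Efficiency Rebate: $35,500 is $3,000 into a $5,000 phase-out range, leaving 2,000/5,000 of the credit: $2,350 × 2,000/5,000 = $940.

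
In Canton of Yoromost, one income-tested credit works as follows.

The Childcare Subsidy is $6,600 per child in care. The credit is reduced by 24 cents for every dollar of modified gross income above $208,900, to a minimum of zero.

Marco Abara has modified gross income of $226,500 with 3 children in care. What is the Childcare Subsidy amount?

Childcare Subsidy: base = 3 × $6,600 = $19,800. 24% of the $17,600 excess over $208,900 is $4,224; credit = $19,800 − $4,224 = $15,576.

$15,576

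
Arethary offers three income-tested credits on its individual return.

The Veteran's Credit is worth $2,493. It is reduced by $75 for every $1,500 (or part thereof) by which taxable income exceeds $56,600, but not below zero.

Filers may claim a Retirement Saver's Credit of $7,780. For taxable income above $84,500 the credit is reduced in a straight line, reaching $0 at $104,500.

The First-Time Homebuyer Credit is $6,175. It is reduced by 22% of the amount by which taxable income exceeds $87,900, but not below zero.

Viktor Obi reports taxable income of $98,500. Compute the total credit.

$6,570

Veteran's Credit: income exceeds $56,600 by $41,900, which is 28 full-or-partial $1,500 increments; reduction = 28 × $75 = $2,100, leaving $393.
Retirement Saver's Credit: $98,500 is $14,000 into a $20,000 phase-out range, leaving 6,000/20,000 of the credit: $7,780 × 6,000/20,000 = $2,334.
First-Time Homebuyer Credit: 22% of the $10,600 excess over $87,900 is $2,332; credit = $6,175 − $2,332 = $3,843.
Total: $393 + $2,334 + $3,843 = $6,570.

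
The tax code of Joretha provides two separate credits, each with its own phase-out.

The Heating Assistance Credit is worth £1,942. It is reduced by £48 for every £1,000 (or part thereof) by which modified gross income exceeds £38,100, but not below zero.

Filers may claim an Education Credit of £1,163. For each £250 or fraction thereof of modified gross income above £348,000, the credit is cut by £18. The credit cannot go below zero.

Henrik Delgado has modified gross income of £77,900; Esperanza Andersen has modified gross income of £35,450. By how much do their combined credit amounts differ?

£1,920

Henrik (£77,900): Heating Assistance Credit: income exceeds £38,100 by £39,800, which is 40 full-or-partial £1,000 increments; reduction = 40 × £48 = £1,920, leaving £22. Education Credit: £77,900 is at or below the £348,000 threshold, so the full £1,163 applies. total £22 + £1,163 = £1,185
Esperanza (£35,450): Heating Assistance Credit: £35,450 is at or below the £38,100 threshold, so the full £1,942 applies. Education Credit: £35,450 is at or below the £348,000 threshold, so the full £1,163 applies. total £1,942 + £1,163 = £3,105
Difference: |£1,185 − £3,105| = £1,920.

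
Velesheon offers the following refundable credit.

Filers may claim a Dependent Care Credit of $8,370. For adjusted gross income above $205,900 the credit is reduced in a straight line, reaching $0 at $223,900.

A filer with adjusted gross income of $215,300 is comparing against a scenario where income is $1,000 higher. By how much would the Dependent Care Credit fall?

At $215,300 — $215,300 is $9,400 into a $18,000 phase-out range, leaving 8,600/18,000 of the credit: $8,370 × 8,600/18,000 = $3,999.
At $216,300 — $216,300 is $10,400 into a $18,000 phase-out range, leaving 7,600/18,000 of the credit: $8,370 × 7,600/18,000 = $3,534.
Lost: $3,999 − $3,534 = $465.

$465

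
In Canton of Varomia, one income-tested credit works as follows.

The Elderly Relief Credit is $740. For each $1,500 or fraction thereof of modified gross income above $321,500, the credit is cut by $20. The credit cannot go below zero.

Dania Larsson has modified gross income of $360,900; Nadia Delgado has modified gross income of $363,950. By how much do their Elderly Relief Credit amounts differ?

Dania ($360,900): Elderly Relief Credit: income exceeds $321,500 by $39,400, which is 27 full-or-partial $1,500 increments; reduction = 27 × $20 = $540, leaving $200.
Nadia ($363,950): Elderly Relief Credit: income exceeds $321,500 by $42,450, which is 29 full-or-partial $1,500 increments; reduction = 29 × $20 = $580, leaving $160.
Difference: |$200 − $160| = $40.

$40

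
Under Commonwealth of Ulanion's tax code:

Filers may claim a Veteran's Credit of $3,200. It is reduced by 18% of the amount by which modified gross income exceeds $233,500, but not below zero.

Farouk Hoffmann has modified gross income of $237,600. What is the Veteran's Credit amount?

Veteran's Credit: 18% of the $4,100 excess over $233,500 is $738; credit = $3,200 − $738 = $2,462.

$2,462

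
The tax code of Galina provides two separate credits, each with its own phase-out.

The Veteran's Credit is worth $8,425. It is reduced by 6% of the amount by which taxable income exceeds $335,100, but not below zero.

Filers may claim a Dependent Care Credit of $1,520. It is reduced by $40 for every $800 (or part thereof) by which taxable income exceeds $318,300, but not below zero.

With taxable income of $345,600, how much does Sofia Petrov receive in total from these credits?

Veteran's Credit: 6% of the $10,500 excess over $335,100 is $630; credit = $8,425 − $630 = $7,795.
Dependent Care Credit: income exceeds $318,300 by $27,300, which is 35 full-or-partial $800 increments; reduction = 35 × $40 = $1,400, leaving $120.
Total: $7,795 + $120 = $7,915.

$7,915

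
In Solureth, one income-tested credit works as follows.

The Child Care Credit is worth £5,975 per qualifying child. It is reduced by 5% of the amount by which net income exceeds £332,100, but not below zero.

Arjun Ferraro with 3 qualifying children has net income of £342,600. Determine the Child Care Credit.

£17,400

Child Care Credit: base = 3 × £5,975 = £17,925. 5% of the £10,500 excess over £332,100 is £525; credit = £17,925 − £525 = £17,400.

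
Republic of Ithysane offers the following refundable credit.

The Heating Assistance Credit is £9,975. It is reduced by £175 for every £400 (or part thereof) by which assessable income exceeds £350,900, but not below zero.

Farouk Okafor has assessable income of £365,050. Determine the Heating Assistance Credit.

£3,675

Heating Assistance Credit: income exceeds £350,900 by £14,150, which is 36 full-or-partial £400 increments; reduction = 36 × £175 = £6,300, leaving £3,675.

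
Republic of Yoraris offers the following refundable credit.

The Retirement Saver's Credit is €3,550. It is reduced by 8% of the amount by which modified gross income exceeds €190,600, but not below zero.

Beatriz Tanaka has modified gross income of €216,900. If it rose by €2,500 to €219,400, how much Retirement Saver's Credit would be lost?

€200

At €216,900 — 8% of the €26,300 excess over €190,600 is €2,104; credit = €3,550 − €2,104 = €1,446.
At €219,400 — 8% of the €28,800 excess over €190,600 is €2,304; credit = €3,550 − €2,304 = €1,246.
Lost: €1,446 − €1,246 = €200.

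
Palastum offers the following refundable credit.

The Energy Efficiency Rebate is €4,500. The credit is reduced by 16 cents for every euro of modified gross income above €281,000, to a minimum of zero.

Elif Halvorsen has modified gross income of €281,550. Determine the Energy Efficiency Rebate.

Energy Efficiency Rebate: 16% of the €550 excess over €281,000 is €88; credit = €4,500 − €88 = €4,412.

€4,412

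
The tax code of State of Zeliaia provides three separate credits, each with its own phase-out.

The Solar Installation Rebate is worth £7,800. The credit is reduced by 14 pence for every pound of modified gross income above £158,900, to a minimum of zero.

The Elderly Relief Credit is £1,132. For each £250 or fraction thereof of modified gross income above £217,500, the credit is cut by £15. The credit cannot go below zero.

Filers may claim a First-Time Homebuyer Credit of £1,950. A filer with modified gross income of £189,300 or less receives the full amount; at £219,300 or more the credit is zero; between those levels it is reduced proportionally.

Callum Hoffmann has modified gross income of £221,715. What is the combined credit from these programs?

£877

Solar Installation Rebate: 14% of the £62,815 excess over £158,900 is £8,794.10 ≥ base, so the credit is £0.
Elderly Relief Credit: income exceeds £217,500 by £4,215, which is 17 full-or-partial £250 increments; reduction = 17 × £15 = £255, leaving £877.
First-Time Homebuyer Credit: £221,715 is at or above £219,300, so the credit is £0.
Total: £0 + £877 + £0 = £877.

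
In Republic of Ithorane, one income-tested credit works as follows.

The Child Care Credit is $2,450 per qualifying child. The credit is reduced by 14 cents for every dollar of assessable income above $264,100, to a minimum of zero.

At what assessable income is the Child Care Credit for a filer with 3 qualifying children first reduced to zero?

Full credit = 3 × $2,450 = $7,350.
The credit falls by 14% of each dollar above $264,100, so it reaches zero when the excess is $7,350 / 14% = $52,500: income = $264,100 + $52,500 = $316,600.

$316,600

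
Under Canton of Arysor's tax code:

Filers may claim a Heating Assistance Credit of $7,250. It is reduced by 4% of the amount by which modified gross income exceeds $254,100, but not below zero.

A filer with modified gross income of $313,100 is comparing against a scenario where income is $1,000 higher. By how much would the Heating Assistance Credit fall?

At $313,100 — 4% of the $59,000 excess over $254,100 is $2,360; credit = $7,250 − $2,360 = $4,890.
At $314,100 — 4% of the $60,000 excess over $254,100 is $2,400; credit = $7,250 − $2,400 = $4,850.
Lost: $4,890 − $4,850 = $40.

$40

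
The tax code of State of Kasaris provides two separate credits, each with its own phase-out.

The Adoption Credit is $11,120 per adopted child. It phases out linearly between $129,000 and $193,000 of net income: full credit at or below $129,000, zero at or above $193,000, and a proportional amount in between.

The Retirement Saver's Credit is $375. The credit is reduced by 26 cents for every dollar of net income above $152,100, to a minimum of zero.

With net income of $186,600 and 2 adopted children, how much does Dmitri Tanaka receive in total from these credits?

Adoption Credit: base = 2 × $11,120 = $22,240. $186,600 is $57,600 into a $64,000 phase-out range, leaving 6,400/64,000 of the credit: $22,240 × 6,400/64,000 = $2,224.
Retirement Saver's Credit: 26% of the $34,500 excess over $152,100 is $8,970 ≥ base, so the credit is $0.
Total: $2,224 + $0 = $2,224.

$2,224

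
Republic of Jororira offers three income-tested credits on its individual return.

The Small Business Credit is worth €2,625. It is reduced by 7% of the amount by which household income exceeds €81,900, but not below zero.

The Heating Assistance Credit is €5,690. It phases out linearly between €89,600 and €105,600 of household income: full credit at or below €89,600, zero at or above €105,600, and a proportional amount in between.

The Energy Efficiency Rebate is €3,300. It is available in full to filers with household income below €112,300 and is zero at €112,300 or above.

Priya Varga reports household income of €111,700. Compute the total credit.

Small Business Credit: 7% of the €29,800 excess over €81,900 is €2,086; credit = €2,625 − €2,086 = €539.
Heating Assistance Credit: €111,700 is at or above €105,600, so the credit is €0.
Energy Efficiency Rebate: €111,700 is below the €112,300 cutoff, so the full €3,300 applies.
Total: €539 + €0 + €3,300 = €3,839.

€3,839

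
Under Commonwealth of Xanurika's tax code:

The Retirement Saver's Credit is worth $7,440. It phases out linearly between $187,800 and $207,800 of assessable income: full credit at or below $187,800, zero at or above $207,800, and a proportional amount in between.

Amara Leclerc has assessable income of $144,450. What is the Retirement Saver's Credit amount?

$7,440

Retirement Saver's Credit: $144,450 is at or below the $187,800 threshold, so the full $7,440 applies.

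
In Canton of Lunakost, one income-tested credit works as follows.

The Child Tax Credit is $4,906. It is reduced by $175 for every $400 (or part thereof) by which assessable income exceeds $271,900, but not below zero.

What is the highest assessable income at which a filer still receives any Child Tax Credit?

After 28 increments the reduction is 28 × $175 = $4,900, leaving $6; one more increment wipes it out. Increment 28 ends at excess 28 × $400 = $11,200, so the highest qualifying income is $271,900 + $11,200 = $283,100.

$283,100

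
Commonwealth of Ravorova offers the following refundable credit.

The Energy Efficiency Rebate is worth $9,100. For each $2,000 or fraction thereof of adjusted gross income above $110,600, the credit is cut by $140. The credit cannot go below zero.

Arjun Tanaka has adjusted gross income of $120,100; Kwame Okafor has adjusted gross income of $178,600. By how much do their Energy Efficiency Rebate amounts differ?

Arjun ($120,100): Energy Efficiency Rebate: income exceeds $110,600 by $9,500, which is 5 full-or-partial $2,000 increments; reduction = 5 × $140 = $700, leaving $8,400.
Kwame ($178,600): Energy Efficiency Rebate: income exceeds $110,600 by $68,000, which is 34 full-or-partial $2,000 increments; reduction = 34 × $140 = $4,760, leaving $4,340.
Difference: |$8,400 − $4,340| = $4,060.

$4,060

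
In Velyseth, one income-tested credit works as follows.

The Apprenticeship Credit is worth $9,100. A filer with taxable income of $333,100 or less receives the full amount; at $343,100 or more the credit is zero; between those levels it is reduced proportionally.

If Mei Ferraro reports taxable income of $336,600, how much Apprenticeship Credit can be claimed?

$5,915

Apprenticeship Credit: $336,600 is $3,500 into a $10,000 phase-out range, leaving 6,500/10,000 of the credit: $9,100 × 6,500/10,000 = $5,915.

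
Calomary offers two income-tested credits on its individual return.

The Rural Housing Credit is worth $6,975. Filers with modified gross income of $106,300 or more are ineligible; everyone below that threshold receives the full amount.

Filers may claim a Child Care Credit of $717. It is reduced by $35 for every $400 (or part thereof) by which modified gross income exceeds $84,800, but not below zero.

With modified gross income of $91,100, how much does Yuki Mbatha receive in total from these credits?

Rural Housing Credit: $91,100 is below the $106,300 cutoff, so the full $6,975 applies.
Child Care Credit: income exceeds $84,800 by $6,300, which is 16 full-or-partial $400 increments; reduction = 16 × $35 = $560, leaving $157.
Total: $6,975 + $157 = $7,132.

$7,132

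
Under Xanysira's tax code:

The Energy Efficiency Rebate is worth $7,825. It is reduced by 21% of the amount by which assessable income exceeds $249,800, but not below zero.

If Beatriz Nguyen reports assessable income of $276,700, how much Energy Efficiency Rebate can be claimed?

Energy Efficiency Rebate: 21% of the $26,900 excess over $249,800 is $5,649; credit = $7,825 − $5,649 = $2,176.

$2,176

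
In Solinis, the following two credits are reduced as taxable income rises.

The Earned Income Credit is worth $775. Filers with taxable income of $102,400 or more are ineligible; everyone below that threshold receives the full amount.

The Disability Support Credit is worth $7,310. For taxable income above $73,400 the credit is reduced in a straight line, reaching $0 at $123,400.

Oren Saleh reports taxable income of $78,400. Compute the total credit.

Earned Income Credit: $78,400 is below the $102,400 cutoff, so the full $775 applies.
Disability Support Credit: $78,400 is $5,000 into a $50,000 phase-out range, leaving 45,000/50,000 of the credit: $7,310 × 45,000/50,000 = $6,579.
Total: $775 + $6,579 = $7,354.

$7,354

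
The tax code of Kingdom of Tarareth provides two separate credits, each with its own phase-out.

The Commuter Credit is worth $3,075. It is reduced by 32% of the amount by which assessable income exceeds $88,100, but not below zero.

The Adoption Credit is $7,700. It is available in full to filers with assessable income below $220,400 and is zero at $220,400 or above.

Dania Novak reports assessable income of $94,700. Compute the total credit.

$8,663

Commuter Credit: 32% of the $6,600 excess over $88,100 is $2,112; credit = $3,075 − $2,112 = $963.
Adoption Credit: $94,700 is below the $220,400 cutoff, so the full $7,700 applies.
Total: $963 + $7,700 = $8,663.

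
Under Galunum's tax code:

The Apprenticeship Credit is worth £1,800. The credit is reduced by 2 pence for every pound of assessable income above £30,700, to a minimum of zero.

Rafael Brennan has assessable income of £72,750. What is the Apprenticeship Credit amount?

Apprenticeship Credit: 2% of the £42,050 excess over £30,700 is £841; credit = £1,800 − £841 = £959.

£959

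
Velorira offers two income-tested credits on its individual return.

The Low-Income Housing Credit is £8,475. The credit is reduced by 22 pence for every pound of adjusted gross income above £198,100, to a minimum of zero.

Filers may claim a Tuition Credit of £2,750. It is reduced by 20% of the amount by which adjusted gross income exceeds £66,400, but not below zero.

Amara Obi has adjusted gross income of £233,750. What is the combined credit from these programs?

Low-Income Housing Credit: 22% of the £35,650 excess over £198,100 is £7,843; credit = £8,475 − £7,843 = £632.
Tuition Credit: 20% of the £167,350 excess over £66,400 is £33,470 ≥ base, so the credit is £0.
Total: £632 + £0 = £632.

£632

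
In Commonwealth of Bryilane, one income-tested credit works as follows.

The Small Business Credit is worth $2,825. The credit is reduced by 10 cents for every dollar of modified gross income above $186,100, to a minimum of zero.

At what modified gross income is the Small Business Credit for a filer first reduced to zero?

The credit falls by 10% of each dollar above $186,100, so it reaches zero when the excess is $2,825 / 10% = $28,250: income = $186,100 + $28,250 = $214,350.

$214,350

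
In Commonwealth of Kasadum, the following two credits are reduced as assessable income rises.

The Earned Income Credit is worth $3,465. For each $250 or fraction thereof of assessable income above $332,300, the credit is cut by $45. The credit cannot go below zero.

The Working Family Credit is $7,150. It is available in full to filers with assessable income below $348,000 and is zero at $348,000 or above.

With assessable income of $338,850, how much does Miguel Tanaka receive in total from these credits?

Earned Income Credit: income exceeds $332,300 by $6,550, which is 27 full-or-partial $250 increments; reduction = 27 × $45 = $1,215, leaving $2,250.
Working Family Credit: $338,850 is below the $348,000 cutoff, so the full $7,150 applies.
Total: $2,250 + $7,150 = $9,400.

$9,400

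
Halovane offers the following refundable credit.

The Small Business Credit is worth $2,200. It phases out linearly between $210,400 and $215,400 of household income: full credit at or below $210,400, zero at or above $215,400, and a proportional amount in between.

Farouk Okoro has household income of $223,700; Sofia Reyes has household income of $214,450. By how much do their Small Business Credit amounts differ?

Farouk ($223,700): Small Business Credit: $223,700 is at or above $215,400, so the credit is $0.
Sofia ($214,450): Small Business Credit: $214,450 is $4,050 into a $5,000 phase-out range, leaving 950/5,000 of the credit: $2,200 × 950/5,000 = $418.
Difference: |$0 − $418| = $418.

$418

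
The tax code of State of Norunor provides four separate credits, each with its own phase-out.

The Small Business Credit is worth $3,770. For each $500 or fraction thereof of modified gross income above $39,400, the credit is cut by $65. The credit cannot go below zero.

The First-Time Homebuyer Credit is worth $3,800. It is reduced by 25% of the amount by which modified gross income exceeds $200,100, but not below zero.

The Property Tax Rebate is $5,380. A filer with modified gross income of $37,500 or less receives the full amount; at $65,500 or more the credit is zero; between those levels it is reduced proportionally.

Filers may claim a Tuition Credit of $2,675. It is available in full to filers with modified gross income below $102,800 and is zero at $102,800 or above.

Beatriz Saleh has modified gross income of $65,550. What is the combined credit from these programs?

$6,800

Small Business Credit: income exceeds $39,400 by $26,150, which is 53 full-or-partial $500 increments; reduction = 53 × $65 = $3,445, leaving $325.
First-Time Homebuyer Credit: $65,550 is at or below the $200,100 threshold, so the full $3,800 applies.
Property Tax Rebate: $65,550 is at or above $65,500, so the credit is $0.
Tuition Credit: $65,550 is below the $102,800 cutoff, so the full $2,675 applies.
Total: $325 + $3,800 + $0 + $2,675 = $6,800.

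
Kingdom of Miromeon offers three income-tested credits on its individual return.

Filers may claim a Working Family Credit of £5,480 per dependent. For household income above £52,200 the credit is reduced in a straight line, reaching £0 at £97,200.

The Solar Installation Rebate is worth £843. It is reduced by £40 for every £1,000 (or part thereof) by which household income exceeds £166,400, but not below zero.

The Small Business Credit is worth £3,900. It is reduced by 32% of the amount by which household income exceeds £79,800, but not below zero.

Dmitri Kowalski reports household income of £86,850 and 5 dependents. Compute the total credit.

£8,789

Working Family Credit: base = 5 × £5,480 = £27,400. £86,850 is £34,650 into a £45,000 phase-out range, leaving 10,350/45,000 of the credit: £27,400 × 10,350/45,000 = £6,302.
Solar Installation Rebate: £86,850 is at or below the £166,400 threshold, so the full £843 applies.
Small Business Credit: 32% of the £7,050 excess over £79,800 is £2,256; credit = £3,900 − £2,256 = £1,644.
Total: £6,302 + £843 + £1,644 = £8,789.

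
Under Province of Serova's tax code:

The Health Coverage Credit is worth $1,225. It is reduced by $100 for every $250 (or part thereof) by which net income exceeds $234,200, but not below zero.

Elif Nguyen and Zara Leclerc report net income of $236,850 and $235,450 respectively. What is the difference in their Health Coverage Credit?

$600

Elif ($236,850): Health Coverage Credit: income exceeds $234,200 by $2,650, which is 11 full-or-partial $250 increments; reduction = 11 × $100 = $1,100, leaving $125.
Zara ($235,450): Health Coverage Credit: income exceeds $234,200 by $1,250, which is 5 full-or-partial $250 increments; reduction = 5 × $100 = $500, leaving $725.
Difference: |$125 − $725| = $600.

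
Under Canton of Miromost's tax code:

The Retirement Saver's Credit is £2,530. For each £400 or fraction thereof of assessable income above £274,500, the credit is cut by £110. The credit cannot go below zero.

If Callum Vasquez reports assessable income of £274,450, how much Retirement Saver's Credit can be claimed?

Retirement Saver's Credit: £274,450 is at or below the £274,500 threshold, so the full £2,530 applies.

£2,530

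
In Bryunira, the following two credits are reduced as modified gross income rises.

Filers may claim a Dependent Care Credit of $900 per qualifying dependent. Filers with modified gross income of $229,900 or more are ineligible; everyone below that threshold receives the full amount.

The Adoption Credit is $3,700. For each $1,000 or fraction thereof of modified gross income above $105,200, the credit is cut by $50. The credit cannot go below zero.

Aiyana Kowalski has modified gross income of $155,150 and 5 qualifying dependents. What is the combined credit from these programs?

$5,700

Dependent Care Credit: base = 5 × $900 = $4,500. $155,150 is below the $229,900 cutoff, so the full $4,500 applies.
Adoption Credit: income exceeds $105,200 by $49,950, which is 50 full-or-partial $1,000 increments; reduction = 50 × $50 = $2,500, leaving $1,200.
Total: $4,500 + $1,200 = $5,700.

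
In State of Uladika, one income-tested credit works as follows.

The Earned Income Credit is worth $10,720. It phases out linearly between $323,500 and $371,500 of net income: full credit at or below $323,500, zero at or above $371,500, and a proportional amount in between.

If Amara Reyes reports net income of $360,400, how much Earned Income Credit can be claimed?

Earned Income Credit: $360,400 is $36,900 into a $48,000 phase-out range, leaving 11,100/48,000 of the credit: $10,720 × 11,100/48,000 = $2,479.

$2,479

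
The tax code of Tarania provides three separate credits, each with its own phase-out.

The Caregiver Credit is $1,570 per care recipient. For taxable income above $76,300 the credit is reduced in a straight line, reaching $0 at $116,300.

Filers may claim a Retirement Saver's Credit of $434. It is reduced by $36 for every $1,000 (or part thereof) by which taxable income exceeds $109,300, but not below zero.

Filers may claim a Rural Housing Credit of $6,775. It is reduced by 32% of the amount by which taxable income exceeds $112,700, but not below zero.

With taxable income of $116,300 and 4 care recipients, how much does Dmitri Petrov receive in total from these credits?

Caregiver Credit: base = 4 × $1,570 = $6,280. $116,300 is at or above $116,300, so the credit is $0.
Retirement Saver's Credit: income exceeds $109,300 by $7,000, which is 7 full-or-partial $1,000 increments; reduction = 7 × $36 = $252, leaving $182.
Rural Housing Credit: 32% of the $3,600 excess over $112,700 is $1,152; credit = $6,775 − $1,152 = $5,623.
Total: $0 + $182 + $5,623 = $5,805.

$5,805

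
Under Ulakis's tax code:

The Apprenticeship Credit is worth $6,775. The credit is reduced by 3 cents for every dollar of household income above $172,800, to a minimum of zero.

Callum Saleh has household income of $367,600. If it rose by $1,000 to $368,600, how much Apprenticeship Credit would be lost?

$30

At $367,600 — 3% of the $194,800 excess over $172,800 is $5,844; credit = $6,775 − $5,844 = $931.
At $368,600 — 3% of the $195,800 excess over $172,800 is $5,874; credit = $6,775 − $5,874 = $901.
Lost: $931 − $901 = $30.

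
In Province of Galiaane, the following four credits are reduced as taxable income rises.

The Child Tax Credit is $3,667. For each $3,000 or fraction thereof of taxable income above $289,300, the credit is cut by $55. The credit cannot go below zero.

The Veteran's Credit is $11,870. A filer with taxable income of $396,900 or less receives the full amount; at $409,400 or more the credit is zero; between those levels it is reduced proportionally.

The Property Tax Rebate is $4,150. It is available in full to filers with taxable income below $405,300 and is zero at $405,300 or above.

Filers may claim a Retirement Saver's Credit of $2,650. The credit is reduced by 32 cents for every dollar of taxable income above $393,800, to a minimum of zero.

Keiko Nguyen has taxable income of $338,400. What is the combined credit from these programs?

$21,402

Child Tax Credit: income exceeds $289,300 by $49,100, which is 17 full-or-partial $3,000 increments; reduction = 17 × $55 = $935, leaving $2,732.
Veteran's Credit: $338,400 is at or below the $396,900 threshold, so the full $11,870 applies.
Property Tax Rebate: $338,400 is below the $405,300 cutoff, so the full $4,150 applies.
Retirement Saver's Credit: $338,400 is at or below the $393,800 threshold, so the full $2,650 applies.
Total: $2,732 + $11,870 + $4,150 + $2,650 = $21,402.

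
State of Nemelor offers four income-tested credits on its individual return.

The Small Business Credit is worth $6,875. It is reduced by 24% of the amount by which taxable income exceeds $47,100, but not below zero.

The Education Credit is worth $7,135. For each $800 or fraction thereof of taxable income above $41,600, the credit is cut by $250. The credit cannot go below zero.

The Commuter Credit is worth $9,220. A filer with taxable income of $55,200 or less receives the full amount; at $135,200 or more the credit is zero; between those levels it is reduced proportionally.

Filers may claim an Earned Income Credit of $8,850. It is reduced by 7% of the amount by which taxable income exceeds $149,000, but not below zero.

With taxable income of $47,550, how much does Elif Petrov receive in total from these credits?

$29,972

Small Business Credit: 24% of the $450 excess over $47,100 is $108; credit = $6,875 − $108 = $6,767.
Education Credit: income exceeds $41,600 by $5,950, which is 8 full-or-partial $800 increments; reduction = 8 × $250 = $2,000, leaving $5,135.
Commuter Credit: $47,550 is at or below the $55,200 threshold, so the full $9,220 applies.
Earned Income Credit: $47,550 is at or below the $149,000 threshold, so the full $8,850 applies.
Total: $6,767 + $5,135 + $9,220 + $8,850 = $29,972.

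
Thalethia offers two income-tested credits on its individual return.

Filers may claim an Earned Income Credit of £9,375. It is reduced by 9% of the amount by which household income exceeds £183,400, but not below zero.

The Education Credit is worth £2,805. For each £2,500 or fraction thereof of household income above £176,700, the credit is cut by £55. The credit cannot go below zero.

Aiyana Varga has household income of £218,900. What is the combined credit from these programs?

Earned Income Credit: 9% of the £35,500 excess over £183,400 is £3,195; credit = £9,375 − £3,195 = £6,180.
Education Credit: income exceeds £176,700 by £42,200, which is 17 full-or-partial £2,500 increments; reduction = 17 × £55 = £935, leaving £1,870.
Total: £6,180 + £1,870 = £8,050.

£8,050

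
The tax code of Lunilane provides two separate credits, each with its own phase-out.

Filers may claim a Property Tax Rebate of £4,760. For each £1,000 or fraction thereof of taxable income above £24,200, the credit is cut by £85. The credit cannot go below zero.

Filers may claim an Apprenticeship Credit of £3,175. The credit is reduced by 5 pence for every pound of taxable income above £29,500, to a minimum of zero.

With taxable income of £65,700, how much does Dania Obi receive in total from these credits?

Property Tax Rebate: income exceeds £24,200 by £41,500, which is 42 full-or-partial £1,000 increments; reduction = 42 × £85 = £3,570, leaving £1,190.
Apprenticeship Credit: 5% of the £36,200 excess over £29,500 is £1,810; credit = £3,175 − £1,810 = £1,365.
Total: £1,190 + £1,365 = £2,555.

£2,555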